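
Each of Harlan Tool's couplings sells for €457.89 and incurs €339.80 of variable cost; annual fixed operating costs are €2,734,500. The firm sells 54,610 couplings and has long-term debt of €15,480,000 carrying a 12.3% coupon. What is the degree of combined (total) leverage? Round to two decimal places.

3.56

At 54,610 units, contribution = 54,610 × €118.09 = €6,448,894.90.
Operating income = contribution − fixed costs = €6,448,894.90 − €2,734,500 = €3,714,394.90. Interest = €1,904,040.00, so EBIT − I = €1,810,354.90.
Degree of total leverage = total CM / (EBIT − interest) = €6,448,894.90 / €1,810,354.90 = 3.5622.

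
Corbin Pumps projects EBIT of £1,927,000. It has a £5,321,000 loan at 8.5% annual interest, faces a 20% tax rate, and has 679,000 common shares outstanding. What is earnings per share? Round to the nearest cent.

£1.74

Pre-tax income = £1,927,000 − £452,285.00 = £1,474,715.00.
After tax at 20%: net income = £1,474,715.00 × 0.80 = £1,179,772.00.
Per share: £1,179,772.00 / 679,000 shares = £1.74.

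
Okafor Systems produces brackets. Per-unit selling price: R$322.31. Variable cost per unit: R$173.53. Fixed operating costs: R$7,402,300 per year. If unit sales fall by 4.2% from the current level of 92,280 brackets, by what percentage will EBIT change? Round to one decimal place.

At 92,280 units, contribution = 92,280 × R$148.78 = R$13,729,418.40.
Subtracting fixed costs: EBIT = R$13,729,418.40 − R$7,402,300 = R$6,327,118.40.
So DOL = total CM / EBIT = R$13,729,418.40 / R$6,327,118.40 = 2.1699.
Operating income changes by 2.1699 × -4.2% = -9.1%.

-9.1%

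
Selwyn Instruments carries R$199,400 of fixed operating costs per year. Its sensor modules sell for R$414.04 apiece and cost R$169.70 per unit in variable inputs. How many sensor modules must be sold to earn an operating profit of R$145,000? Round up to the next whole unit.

1,410 sensor modules

Contribution margin per unit = R$414.04 − R$169.70 = R$244.34.
Required volume = (fixed costs + target profit) ÷ CM = (R$199,400 + R$145,000) ÷ R$244.34 = 1,409.51, so 1,410 sensor modules.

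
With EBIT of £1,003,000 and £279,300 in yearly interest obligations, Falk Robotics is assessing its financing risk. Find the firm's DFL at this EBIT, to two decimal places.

Interest = £279,300.00.
Degree of financial leverage = EBIT / (EBIT − interest) = £1,003,000 / £723,700.00 = 1.3859.

1.39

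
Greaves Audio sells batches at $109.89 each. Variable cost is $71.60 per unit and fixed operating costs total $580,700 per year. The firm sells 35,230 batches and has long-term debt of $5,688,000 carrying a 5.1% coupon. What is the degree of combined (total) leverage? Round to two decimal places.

2.82

Total contribution margin = 35,230 × $38.29 = $1,348,956.70.
EBIT = $1,348,956.70 − $580,700 = $768,256.70. Interest = $290,088.00.
DOL = $1,348,956.70 ÷ $768,256.70 = 1.7559; DFL = $768,256.70 ÷ $478,168.70 = 1.6067.
Combined leverage = 1.7559 × 1.6067 = 2.8212.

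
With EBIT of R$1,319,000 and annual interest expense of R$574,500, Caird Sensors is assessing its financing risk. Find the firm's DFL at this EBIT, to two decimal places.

Interest = R$574,500.00.
Degree of financial leverage = EBIT / (EBIT − interest) = R$1,319,000 / R$744,500.00 = 1.7717.

1.77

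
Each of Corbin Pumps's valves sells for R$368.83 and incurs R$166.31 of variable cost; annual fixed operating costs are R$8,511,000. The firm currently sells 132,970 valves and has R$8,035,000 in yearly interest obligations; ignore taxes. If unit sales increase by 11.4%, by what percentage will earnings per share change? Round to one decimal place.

+29.6%

At 132,970 units, contribution = 132,970 × R$202.52 = R$26,929,084.40.
EBIT = R$26,929,084.40 − R$8,511,000 = R$18,418,084.40.
Interest = R$8,035,000.00, so EBIT − I = R$10,383,084.40.
DCL = total CM / (EBIT − I) = R$26,929,084.40 / R$10,383,084.40 = 2.5936.
EPS therefore changes by 2.5936 × (+11.4%) = +29.6%.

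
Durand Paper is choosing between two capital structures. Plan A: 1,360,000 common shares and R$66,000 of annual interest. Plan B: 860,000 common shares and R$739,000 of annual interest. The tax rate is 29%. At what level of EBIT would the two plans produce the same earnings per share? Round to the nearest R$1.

R$1,896,560

Set EPS_A = EPS_B: (EBIT − R$66,000)(1 − 0.29) ÷ 1,360,000 = (EBIT − R$739,000)(1 − 0.29) ÷ 860,000.
The (1 − t) factor cancels: (EBIT − 66,000) × 860,000 = (EBIT − 739,000) × 1,360,000.
Solving, EBIT = (739,000·1,360,000 − 66,000·860,000) / (1,360,000 − 860,000) = 948,280,000,000 / 500,000 = 1,896,560.00.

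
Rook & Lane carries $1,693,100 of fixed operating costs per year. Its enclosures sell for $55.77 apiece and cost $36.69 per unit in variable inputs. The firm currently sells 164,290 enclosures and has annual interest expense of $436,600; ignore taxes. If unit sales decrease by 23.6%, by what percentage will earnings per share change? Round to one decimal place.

-73.6%

Total contribution margin = 164,290 × $19.08 = $3,134,653.20.
Subtracting fixed costs: EBIT = $3,134,653.20 − $1,693,100 = $1,441,553.20.
After interest of $436,600.00, pre-tax earnings = $1,004,953.20.
DCL = total CM / (EBIT − I) = $3,134,653.20 / $1,004,953.20 = 3.1192.
%ΔEPS = DCL × %ΔSales = 3.1192 × -23.6% = -73.6%.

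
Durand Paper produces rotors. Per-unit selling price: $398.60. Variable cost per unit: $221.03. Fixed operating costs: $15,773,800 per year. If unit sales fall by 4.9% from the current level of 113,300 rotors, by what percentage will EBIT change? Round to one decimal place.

Contribution at this volume is 113,300 × $177.57 = $20,118,681.00.
Operating income = contribution − fixed costs = $20,118,681.00 − $15,773,800 = $4,344,881.00.
Degree of operating leverage = $20,118,681.00 / $4,344,881.00 = 4.6304.
So EBIT moves 4.6304 × (-4.9%) = -22.7%.

-22.7%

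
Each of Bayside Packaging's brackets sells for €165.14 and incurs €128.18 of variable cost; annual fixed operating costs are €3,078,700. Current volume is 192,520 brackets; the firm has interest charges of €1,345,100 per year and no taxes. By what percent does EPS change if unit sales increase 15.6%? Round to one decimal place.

Contribution at this volume is 192,520 × €36.96 = €7,115,539.20.
EBIT = €7,115,539.20 − €3,078,700 = €4,036,839.20.
After interest of €1,345,100.00, pre-tax earnings = €2,691,739.20.
Degree of combined leverage = contribution ÷ (EBIT − I) = €7,115,539.20 ÷ €2,691,739.20 = 2.6435.
EPS therefore changes by 2.6435 × (+15.6%) = +41.2%.

+41.2%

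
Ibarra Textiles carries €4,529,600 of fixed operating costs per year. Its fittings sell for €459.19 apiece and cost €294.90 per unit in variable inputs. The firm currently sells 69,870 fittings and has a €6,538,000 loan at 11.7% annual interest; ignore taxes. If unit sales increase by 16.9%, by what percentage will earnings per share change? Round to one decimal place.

At 69,870 units, contribution = 69,870 × €164.29 = €11,478,942.30.
EBIT = €11,478,942.30 − €4,529,600 = €6,949,342.30.
After interest of €764,946.00, pre-tax earnings = €6,184,396.30.
Degree of combined leverage = contribution ÷ (EBIT − I) = €11,478,942.30 ÷ €6,184,396.30 = 1.8561.
%ΔEPS = DCL × %ΔSales = 1.8561 × +16.9% = +31.4%.

+31.4%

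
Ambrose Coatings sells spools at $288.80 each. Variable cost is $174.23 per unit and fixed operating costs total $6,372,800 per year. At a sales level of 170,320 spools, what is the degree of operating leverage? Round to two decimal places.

1.48

At 170,320 units, contribution = 170,320 × $114.57 = $19,513,562.40.
Subtracting fixed costs: EBIT = $19,513,562.40 − $6,372,800 = $13,140,762.40.
So DOL = total CM / EBIT = $19,513,562.40 / $13,140,762.40 = 1.4850.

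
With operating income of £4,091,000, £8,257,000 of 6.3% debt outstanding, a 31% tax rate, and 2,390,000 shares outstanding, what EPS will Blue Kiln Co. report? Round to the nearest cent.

Pre-tax income = £4,091,000 − £520,191.00 = £3,570,809.00.
Net income = £3,570,809.00 × (1 − 0.31) = £2,463,858.21.
Per share: £2,463,858.21 / 2,390,000 shares = £1.03.

£1.03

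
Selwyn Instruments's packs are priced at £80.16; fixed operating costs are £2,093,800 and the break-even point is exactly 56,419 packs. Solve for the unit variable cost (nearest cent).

At break-even, FC = Q × (P − VC), so P − VC = £2,093,800 ÷ 56,419 = £37.1116.
Hence VC = price − CM = £80.16 − £37.1116 = £43.05.

£43.05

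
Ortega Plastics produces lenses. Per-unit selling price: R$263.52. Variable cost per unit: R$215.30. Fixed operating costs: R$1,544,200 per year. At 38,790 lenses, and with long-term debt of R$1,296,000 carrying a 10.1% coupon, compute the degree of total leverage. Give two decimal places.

9.57

Contribution at this volume is 38,790 × R$48.22 = R$1,870,453.80.
Operating income = contribution − fixed costs = R$1,870,453.80 − R$1,544,200 = R$326,253.80. Interest = R$130,896.00.
DOL = R$1,870,453.80 ÷ R$326,253.80 = 5.7331; DFL = R$326,253.80 ÷ R$195,357.80 = 1.6700.
DCL = DOL × DFL = 5.7331 × 1.6700 = 9.5743.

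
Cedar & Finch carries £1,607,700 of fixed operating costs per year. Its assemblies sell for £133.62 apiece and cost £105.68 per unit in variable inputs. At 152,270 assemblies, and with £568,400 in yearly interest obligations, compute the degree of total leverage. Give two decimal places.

Contribution at this volume is 152,270 × £27.94 = £4,254,423.80.
Operating income = contribution − fixed costs = £4,254,423.80 − £1,607,700 = £2,646,723.80. Interest = £568,400.00, so EBIT − I = £2,078,323.80.
Degree of total leverage = total CM / (EBIT − interest) = £4,254,423.80 / £2,078,323.80 = 2.0470.

2.05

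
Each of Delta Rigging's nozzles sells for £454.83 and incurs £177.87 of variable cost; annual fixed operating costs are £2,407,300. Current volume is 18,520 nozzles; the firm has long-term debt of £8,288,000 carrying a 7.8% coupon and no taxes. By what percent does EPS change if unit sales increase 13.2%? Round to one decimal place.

+32.6%

Total contribution margin = 18,520 × £276.96 = £5,129,299.20.
Subtracting fixed costs: EBIT = £5,129,299.20 − £2,407,300 = £2,721,999.20.
Interest = £646,464.00, so EBIT − I = £2,075,535.20.
Degree of combined leverage = contribution ÷ (EBIT − I) = £5,129,299.20 ÷ £2,075,535.20 = 2.4713.
%ΔEPS = DCL × %ΔSales = 2.4713 × +13.2% = +32.6%.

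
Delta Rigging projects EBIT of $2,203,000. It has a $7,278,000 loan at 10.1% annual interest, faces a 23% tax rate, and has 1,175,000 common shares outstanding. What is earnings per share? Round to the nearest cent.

$0.96

Interest = $735,078.00, so EBT = $2,203,000 − $735,078.00 = $1,467,922.00.
After tax at 23%: net income = $1,467,922.00 × 0.77 = $1,130,299.94.
EPS = $1,130,299.94 ÷ 1,175,000 = $0.96.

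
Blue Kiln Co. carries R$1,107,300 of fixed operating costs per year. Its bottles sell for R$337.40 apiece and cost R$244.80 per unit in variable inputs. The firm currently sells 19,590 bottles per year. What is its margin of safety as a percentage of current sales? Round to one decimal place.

39.0%

Each unit contributes R$337.40 − R$244.80 = R$92.60. Break-even units = R$1,107,300 ÷ R$92.60 = 11,957.88; break-even revenue = 11,957.88 × R$337.40 = R$4,034,589.85.
Current sales = 19,590 × R$337.40 = R$6,609,666.00.
Margin of safety = (R$6,609,666.00 − R$4,034,589.85) ÷ R$6,609,666.00 = 39.0%.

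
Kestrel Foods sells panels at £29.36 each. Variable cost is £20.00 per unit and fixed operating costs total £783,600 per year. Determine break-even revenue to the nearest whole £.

CM per unit = £29.36 − £20.00 = £9.36; CM ratio = £9.36 / £29.36 = 0.3188.
Break-even sales = FC ÷ CM ratio = £783,600 × £29.36 / £9.36 = £2,457,959.

£2,457,959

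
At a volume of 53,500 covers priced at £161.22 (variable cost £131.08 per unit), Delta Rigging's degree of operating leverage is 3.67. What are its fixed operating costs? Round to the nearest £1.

At 53,500 units, contribution = 53,500 × £30.14 = £1,612,490.00.
Since DOL = CM ÷ EBIT, EBIT = £1,612,490.00 ÷ 3.67 = £439,370.57.
And FC = contribution − EBIT = £1,612,490.00 − £439,370.57 = £1,173,119.

£1,173,119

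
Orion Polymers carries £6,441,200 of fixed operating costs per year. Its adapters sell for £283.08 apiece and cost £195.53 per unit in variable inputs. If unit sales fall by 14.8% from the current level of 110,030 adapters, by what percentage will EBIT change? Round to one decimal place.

-44.7%

Contribution at this volume is 110,030 × £87.55 = £9,633,126.50.
Subtracting fixed costs: EBIT = £9,633,126.50 − £6,441,200 = £3,191,926.50.
Degree of operating leverage = £9,633,126.50 / £3,191,926.50 = 3.0180.
So EBIT moves 3.0180 × (-14.8%) = -44.7%.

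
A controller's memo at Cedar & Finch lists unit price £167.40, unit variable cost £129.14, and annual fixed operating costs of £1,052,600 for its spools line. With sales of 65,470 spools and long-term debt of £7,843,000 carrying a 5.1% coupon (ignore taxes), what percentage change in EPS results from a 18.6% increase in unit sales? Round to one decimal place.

+44.3%

At 65,470 units, contribution = 65,470 × £38.26 = £2,504,882.20.
Operating income = contribution − fixed costs = £2,504,882.20 − £1,052,600 = £1,452,282.20.
After interest of £399,993.00, pre-tax earnings = £1,052,289.20.
DCL = total CM / (EBIT − I) = £2,504,882.20 / £1,052,289.20 = 2.3804.
EPS therefore changes by 2.3804 × (+18.6%) = +44.3%.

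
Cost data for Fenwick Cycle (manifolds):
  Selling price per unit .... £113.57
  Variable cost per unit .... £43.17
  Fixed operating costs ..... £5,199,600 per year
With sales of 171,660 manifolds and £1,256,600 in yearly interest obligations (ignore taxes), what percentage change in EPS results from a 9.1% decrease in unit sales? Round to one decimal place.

Contribution at this volume is 171,660 × £70.40 = £12,084,864.00.
Subtracting fixed costs: EBIT = £12,084,864.00 − £5,199,600 = £6,885,264.00.
Interest = £1,256,600.00, so EBIT − I = £5,628,664.00.
Degree of combined leverage = contribution ÷ (EBIT − I) = £12,084,864.00 ÷ £5,628,664.00 = 2.1470.
%ΔEPS = DCL × %ΔSales = 2.1470 × -9.1% = -19.5%.

-19.5%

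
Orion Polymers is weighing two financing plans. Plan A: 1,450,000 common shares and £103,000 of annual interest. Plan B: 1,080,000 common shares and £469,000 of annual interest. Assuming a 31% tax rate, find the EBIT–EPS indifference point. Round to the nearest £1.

Set EPS_A = EPS_B: (EBIT − £103,000)(1 − 0.31) ÷ 1,450,000 = (EBIT − £469,000)(1 − 0.31) ÷ 1,080,000.
The (1 − t) factor cancels: (EBIT − 103,000) × 1,080,000 = (EBIT − 469,000) × 1,450,000.
EBIT × (1,450,000 − 1,080,000) = 469,000 × 1,450,000 − 103,000 × 1,080,000 = 568,810,000,000, so EBIT = 568,810,000,000 ÷ 370,000 = 1,537,324.32.

£1,537,324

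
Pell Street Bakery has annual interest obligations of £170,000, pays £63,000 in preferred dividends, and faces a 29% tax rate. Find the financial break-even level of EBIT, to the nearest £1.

£258,732

Grossing the preferred dividend up to pre-tax terms: £63,000 / (1 − 0.29) = £88,732.39.
EPS = 0 when EBIT covers interest plus the pre-tax preferred burden: £170,000 + £88,732.39 = £258,732.39.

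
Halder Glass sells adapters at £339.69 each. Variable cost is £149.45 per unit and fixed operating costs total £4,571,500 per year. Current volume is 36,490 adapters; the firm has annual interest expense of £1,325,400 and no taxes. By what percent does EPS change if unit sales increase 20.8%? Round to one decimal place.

+138.2%

At 36,490 units, contribution = 36,490 × £190.24 = £6,941,857.60.
Subtracting fixed costs: EBIT = £6,941,857.60 − £4,571,500 = £2,370,357.60.
After interest of £1,325,400.00, pre-tax earnings = £1,044,957.60.
Degree of combined leverage = contribution ÷ (EBIT − I) = £6,941,857.60 ÷ £1,044,957.60 = 6.6432.
EPS therefore changes by 6.6432 × (+20.8%) = +138.2%.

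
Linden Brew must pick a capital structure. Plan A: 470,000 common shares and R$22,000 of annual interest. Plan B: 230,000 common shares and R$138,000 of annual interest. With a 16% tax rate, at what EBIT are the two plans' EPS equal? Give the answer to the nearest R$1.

R$249,167

Set EPS_A = EPS_B: (EBIT − R$22,000)(1 − 0.16) ÷ 470,000 = (EBIT − R$138,000)(1 − 0.16) ÷ 230,000.
Cancelling (1 − t) and cross-multiplying: 230,000·(EBIT − 22,000) = 470,000·(EBIT − 138,000).
Solving, EBIT = (138,000·470,000 − 22,000·230,000) / (470,000 − 230,000) = 59,800,000,000 / 240,000 = 249,166.67.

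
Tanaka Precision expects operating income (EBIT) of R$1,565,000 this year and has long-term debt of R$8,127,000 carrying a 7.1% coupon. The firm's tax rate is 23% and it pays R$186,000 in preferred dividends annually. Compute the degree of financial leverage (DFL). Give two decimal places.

2.10

Annual interest charges come to R$577,017.00.
Pre-tax preferred-dividend burden = R$186,000 ÷ (1 − 0.23) = R$241,558.44.
DFL = EBIT ÷ [EBIT − I − D_p/(1−t)] = R$1,565,000 ÷ [R$1,565,000 − R$577,017.00 − R$241,558.44] = R$1,565,000 ÷ R$746,424.56 = 2.0967.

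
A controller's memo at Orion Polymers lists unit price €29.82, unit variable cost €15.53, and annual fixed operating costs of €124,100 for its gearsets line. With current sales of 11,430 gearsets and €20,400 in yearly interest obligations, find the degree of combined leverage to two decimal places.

Contribution at this volume is 11,430 × €14.29 = €163,334.70.
Subtracting fixed costs: EBIT = €163,334.70 − €124,100 = €39,234.70. Interest = €20,400.00, so EBIT − I = €18,834.70.
DCL = contribution ÷ (EBIT − I) = €163,334.70 ÷ €18,834.70 = 8.6720.

8.67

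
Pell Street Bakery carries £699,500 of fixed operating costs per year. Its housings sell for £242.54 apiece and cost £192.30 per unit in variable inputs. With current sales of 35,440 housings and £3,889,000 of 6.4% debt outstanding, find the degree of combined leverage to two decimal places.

2.14

Contribution at this volume is 35,440 × £50.24 = £1,780,505.60.
Operating income = contribution − fixed costs = £1,780,505.60 − £699,500 = £1,081,005.60. Interest = £248,896.00, so EBIT − I = £832,109.60.
Degree of total leverage = total CM / (EBIT − interest) = £1,780,505.60 / £832,109.60 = 2.1397.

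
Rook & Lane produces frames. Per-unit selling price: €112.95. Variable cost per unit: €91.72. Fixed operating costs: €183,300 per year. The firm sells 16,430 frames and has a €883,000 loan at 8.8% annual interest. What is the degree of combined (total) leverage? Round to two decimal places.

Total contribution margin = 16,430 × €21.23 = €348,808.90.
Subtracting fixed costs: EBIT = €348,808.90 − €183,300 = €165,508.90. Interest = €77,704.00, so EBIT − I = €87,804.90.
Degree of total leverage = total CM / (EBIT − interest) = €348,808.90 / €87,804.90 = 3.9725.

3.97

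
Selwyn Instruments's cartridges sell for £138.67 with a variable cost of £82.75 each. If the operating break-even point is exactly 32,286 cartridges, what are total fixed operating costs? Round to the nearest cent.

£1,805,433.12

Contribution margin per unit = £138.67 − £82.75 = £55.92.
Fixed costs = break-even units × CM = 32,286 × £55.92 = £1,805,433.12.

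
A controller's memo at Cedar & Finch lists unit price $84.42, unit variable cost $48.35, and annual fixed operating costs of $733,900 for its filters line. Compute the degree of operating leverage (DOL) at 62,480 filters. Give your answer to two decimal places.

Contribution at this volume is 62,480 × $36.07 = $2,253,653.60.
Subtracting fixed costs: EBIT = $2,253,653.60 − $733,900 = $1,519,753.60.
DOL = contribution ÷ EBIT = $2,253,653.60 ÷ $1,519,753.60 = 1.4829.

1.48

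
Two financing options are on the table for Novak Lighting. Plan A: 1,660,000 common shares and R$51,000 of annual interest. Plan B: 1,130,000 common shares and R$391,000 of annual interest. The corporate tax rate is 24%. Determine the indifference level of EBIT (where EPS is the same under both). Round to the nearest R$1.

R$1,115,906

Set EPS_A = EPS_B: (EBIT − R$51,000)(1 − 0.24) ÷ 1,660,000 = (EBIT − R$391,000)(1 − 0.24) ÷ 1,130,000.
The (1 − t) factor cancels: (EBIT − 51,000) × 1,130,000 = (EBIT − 391,000) × 1,660,000.
EBIT × (1,660,000 − 1,130,000) = 391,000 × 1,660,000 − 51,000 × 1,130,000 = 591,430,000,000, so EBIT = 591,430,000,000 ÷ 530,000 = 1,115,905.66.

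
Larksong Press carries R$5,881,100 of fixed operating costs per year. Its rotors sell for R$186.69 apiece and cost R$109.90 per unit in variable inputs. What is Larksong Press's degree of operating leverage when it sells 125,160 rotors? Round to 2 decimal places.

Total contribution margin = 125,160 × R$76.79 = R$9,611,036.40.
EBIT = R$9,611,036.40 − R$5,881,100 = R$3,729,936.40.
DOL = contribution ÷ EBIT = R$9,611,036.40 ÷ R$3,729,936.40 = 2.5767.

2.58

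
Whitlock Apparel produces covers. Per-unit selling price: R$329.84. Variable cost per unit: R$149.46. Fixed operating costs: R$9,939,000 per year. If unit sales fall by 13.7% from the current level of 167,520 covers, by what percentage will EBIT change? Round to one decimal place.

-20.4%

Total contribution margin = 167,520 × R$180.38 = R$30,217,257.60.
EBIT = R$30,217,257.60 − R$9,939,000 = R$20,278,257.60.
Degree of operating leverage = R$30,217,257.60 / R$20,278,257.60 = 1.4901.
So EBIT moves 1.4901 × (-13.7%) = -20.4%.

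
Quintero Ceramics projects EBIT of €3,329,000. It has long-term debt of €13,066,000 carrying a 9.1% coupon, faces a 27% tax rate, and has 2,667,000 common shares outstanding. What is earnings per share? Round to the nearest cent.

€0.59

Pre-tax income = €3,329,000 − €1,189,006.00 = €2,139,994.00.
Net income = €2,139,994.00 × (1 − 0.27) = €1,562,195.62.
Per share: €1,562,195.62 / 2,667,000 shares = €0.59.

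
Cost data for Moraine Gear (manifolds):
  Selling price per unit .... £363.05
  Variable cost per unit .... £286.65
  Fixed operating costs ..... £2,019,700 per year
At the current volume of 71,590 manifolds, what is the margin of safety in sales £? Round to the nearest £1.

Contribution margin per unit = £363.05 − £286.65 = £76.40. Break-even units = £2,019,700 ÷ £76.40 = 26,435.86; break-even revenue = 26,435.86 × £363.05 = £9,597,540.38.
Actual sales revenue = 71,590 × £363.05 = £25,990,749.50.
Margin of safety = £25,990,749.50 − £9,597,540.38 = £16,393,209.

£16,393,209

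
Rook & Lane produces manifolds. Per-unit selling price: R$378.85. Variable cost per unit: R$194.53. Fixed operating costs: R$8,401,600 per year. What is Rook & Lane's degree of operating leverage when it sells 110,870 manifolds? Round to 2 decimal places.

At 110,870 units, contribution = 110,870 × R$184.32 = R$20,435,558.40.
EBIT = R$20,435,558.40 − R$8,401,600 = R$12,033,958.40.
Degree of operating leverage = R$20,435,558.40 / R$12,033,958.40 = 1.6982.

1.70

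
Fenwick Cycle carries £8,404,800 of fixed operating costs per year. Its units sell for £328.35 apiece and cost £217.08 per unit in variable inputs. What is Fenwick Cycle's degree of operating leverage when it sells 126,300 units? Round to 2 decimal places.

2.49

At 126,300 units, contribution = 126,300 × £111.27 = £14,053,401.00.
Operating income = contribution − fixed costs = £14,053,401.00 − £8,404,800 = £5,648,601.00.
Degree of operating leverage = £14,053,401.00 / £5,648,601.00 = 2.4879.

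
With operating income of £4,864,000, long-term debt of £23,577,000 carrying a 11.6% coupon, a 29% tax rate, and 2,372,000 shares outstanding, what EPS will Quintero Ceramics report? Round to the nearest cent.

£0.64

Pre-tax income = £4,864,000 − £2,734,932.00 = £2,129,068.00.
Net income = £2,129,068.00 × (1 − 0.29) = £1,511,638.28.
EPS = £1,511,638.28 ÷ 2,372,000 = £0.64.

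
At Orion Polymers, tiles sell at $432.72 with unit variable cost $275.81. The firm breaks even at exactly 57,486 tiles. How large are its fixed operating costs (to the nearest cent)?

$9,020,128.26

Unit CM = price − variable cost = $432.72 − $275.81 = $156.91.
Fixed costs = break-even units × CM = 57,486 × $156.91 = $9,020,128.26.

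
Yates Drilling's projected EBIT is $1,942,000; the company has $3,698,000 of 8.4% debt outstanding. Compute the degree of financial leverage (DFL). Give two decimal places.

1.19

Interest = $310,632.00.
DFL = EBIT ÷ (EBIT − I) = $1,942,000 ÷ ($1,942,000 − $310,632.00) = $1,942,000 ÷ $1,631,368.00 = 1.1904.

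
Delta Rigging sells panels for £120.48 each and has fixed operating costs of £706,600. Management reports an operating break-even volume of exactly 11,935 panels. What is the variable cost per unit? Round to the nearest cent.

£61.28

At break-even, FC = Q × (P − VC), so P − VC = £706,600 ÷ 11,935 = £59.2040.
Hence VC = price − CM = £120.48 − £59.2040 = £61.28.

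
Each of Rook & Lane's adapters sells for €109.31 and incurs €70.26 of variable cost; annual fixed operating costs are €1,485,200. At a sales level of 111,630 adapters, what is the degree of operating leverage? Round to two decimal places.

At 111,630 units, contribution = 111,630 × €39.05 = €4,359,151.50.
EBIT = €4,359,151.50 − €1,485,200 = €2,873,951.50.
DOL = contribution ÷ EBIT = €4,359,151.50 ÷ €2,873,951.50 = 1.5168.

1.52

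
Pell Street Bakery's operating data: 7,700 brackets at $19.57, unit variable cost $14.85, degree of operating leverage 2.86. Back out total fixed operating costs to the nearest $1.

$23,636

Contribution at this volume is 7,700 × $4.72 = $36,344.00.
DOL = contribution / EBIT, so EBIT = $36,344.00 / 2.86 = $12,707.69.
Fixed costs = CM − EBIT = $36,344.00 − $12,707.69 = $23,636.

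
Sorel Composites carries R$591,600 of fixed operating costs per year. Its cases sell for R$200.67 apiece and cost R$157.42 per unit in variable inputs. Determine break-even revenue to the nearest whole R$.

R$2,744,887

CM per unit = R$200.67 − R$157.42 = R$43.25; CM ratio = R$43.25 / R$200.67 = 0.2155.
Break-even sales = FC ÷ CM ratio = R$591,600 × R$200.67 / R$43.25 = R$2,744,887.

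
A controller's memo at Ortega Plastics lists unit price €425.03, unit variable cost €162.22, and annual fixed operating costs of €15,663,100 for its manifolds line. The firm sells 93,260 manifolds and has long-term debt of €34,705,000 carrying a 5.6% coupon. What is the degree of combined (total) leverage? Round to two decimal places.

Total contribution margin = 93,260 × €262.81 = €24,509,660.60.
Subtracting fixed costs: EBIT = €24,509,660.60 − €15,663,100 = €8,846,560.60. Interest = €1,943,480.00.
DOL = €24,509,660.60 ÷ €8,846,560.60 = 2.7705; DFL = €8,846,560.60 ÷ €6,903,080.60 = 1.2815.
DCL = DOL × DFL = 2.7705 × 1.2815 = 3.5504.

3.55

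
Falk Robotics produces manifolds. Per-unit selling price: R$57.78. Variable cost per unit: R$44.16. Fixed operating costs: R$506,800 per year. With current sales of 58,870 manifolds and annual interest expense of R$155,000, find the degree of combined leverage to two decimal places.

Total contribution margin = 58,870 × R$13.62 = R$801,809.40.
Operating income = contribution − fixed costs = R$801,809.40 − R$506,800 = R$295,009.40. Interest = R$155,000.00.
DOL = R$801,809.40 ÷ R$295,009.40 = 2.7179; DFL = R$295,009.40 ÷ R$140,009.40 = 2.1071.
Combined leverage = 2.7179 × 2.1071 = 5.7269.

5.73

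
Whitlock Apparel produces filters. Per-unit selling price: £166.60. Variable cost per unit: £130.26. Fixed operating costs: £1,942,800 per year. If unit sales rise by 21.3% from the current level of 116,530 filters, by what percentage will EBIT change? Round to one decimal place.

Contribution at this volume is 116,530 × £36.34 = £4,234,700.20.
Subtracting fixed costs: EBIT = £4,234,700.20 − £1,942,800 = £2,291,900.20.
So DOL = total CM / EBIT = £4,234,700.20 / £2,291,900.20 = 1.8477.
%ΔEBIT = DOL × %ΔSales = 1.8477 × +21.3% = +39.4%.

+39.4%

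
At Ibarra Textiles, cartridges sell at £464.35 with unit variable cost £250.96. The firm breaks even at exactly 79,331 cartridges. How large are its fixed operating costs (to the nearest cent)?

£16,928,442.09

Each unit contributes £464.35 − £250.96 = £213.39.
Fixed costs = break-even units × CM = 79,331 × £213.39 = £16,928,442.09.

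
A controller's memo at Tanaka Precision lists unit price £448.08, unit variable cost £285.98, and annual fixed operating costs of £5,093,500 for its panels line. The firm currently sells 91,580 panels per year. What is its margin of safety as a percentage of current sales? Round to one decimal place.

65.7%

Contribution margin per unit = £448.08 − £285.98 = £162.10. Break-even units = £5,093,500 ÷ £162.10 = 31,421.96; break-even revenue = 31,421.96 × £448.08 = £14,079,552.62.
Current sales = 91,580 × £448.08 = £41,035,166.40.
Margin of safety = (£41,035,166.40 − £14,079,552.62) ÷ £41,035,166.40 = 65.7%.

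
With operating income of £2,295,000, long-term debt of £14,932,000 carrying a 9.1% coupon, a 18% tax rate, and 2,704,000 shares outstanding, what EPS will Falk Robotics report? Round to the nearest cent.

Pre-tax income = £2,295,000 − £1,358,812.00 = £936,188.00.
After tax at 18%: net income = £936,188.00 × 0.82 = £767,674.16.
Per share: £767,674.16 / 2,704,000 shares = £0.28.

£0.28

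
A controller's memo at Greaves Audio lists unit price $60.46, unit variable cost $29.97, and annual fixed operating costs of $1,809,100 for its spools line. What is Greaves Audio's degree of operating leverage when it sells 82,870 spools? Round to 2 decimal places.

3.52

At 82,870 units, contribution = 82,870 × $30.49 = $2,526,706.30.
EBIT = $2,526,706.30 − $1,809,100 = $717,606.30.
So DOL = total CM / EBIT = $2,526,706.30 / $717,606.30 = 3.5210.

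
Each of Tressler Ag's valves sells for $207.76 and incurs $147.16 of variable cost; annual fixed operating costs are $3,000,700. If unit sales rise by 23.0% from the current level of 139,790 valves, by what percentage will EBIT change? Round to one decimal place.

Total contribution margin = 139,790 × $60.60 = $8,471,274.00.
Operating income = contribution − fixed costs = $8,471,274.00 − $3,000,700 = $5,470,574.00.
So DOL = total CM / EBIT = $8,471,274.00 / $5,470,574.00 = 1.5485.
Operating income changes by 1.5485 × +23.0% = +35.6%.

+35.6%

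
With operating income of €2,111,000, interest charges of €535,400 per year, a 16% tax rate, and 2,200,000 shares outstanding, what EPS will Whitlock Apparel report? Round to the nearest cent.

Interest = €535,400.00, so EBT = €2,111,000 − €535,400.00 = €1,575,600.00.
After tax at 16%: net income = €1,575,600.00 × 0.84 = €1,323,504.00.
EPS = €1,323,504.00 ÷ 2,200,000 = €0.60.

€0.60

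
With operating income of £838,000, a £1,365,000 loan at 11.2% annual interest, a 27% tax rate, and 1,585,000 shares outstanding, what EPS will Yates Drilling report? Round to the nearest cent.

Pre-tax income = £838,000 − £152,880.00 = £685,120.00.
After tax at 27%: net income = £685,120.00 × 0.73 = £500,137.60.
EPS = £500,137.60 ÷ 1,585,000 = £0.32.

£0.32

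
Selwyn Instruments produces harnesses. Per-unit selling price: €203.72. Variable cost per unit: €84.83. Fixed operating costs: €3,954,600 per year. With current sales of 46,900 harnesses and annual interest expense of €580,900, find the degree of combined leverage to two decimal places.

5.36

Contribution at this volume is 46,900 × €118.89 = €5,575,941.00.
EBIT = €5,575,941.00 − €3,954,600 = €1,621,341.00. Interest = €580,900.00, so EBIT − I = €1,040,441.00.
Degree of total leverage = total CM / (EBIT − interest) = €5,575,941.00 / €1,040,441.00 = 5.3592.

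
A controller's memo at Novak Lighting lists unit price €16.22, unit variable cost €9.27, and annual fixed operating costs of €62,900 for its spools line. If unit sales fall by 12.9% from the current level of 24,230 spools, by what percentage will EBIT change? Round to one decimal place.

Total contribution margin = 24,230 × €6.95 = €168,398.50.
Subtracting fixed costs: EBIT = €168,398.50 − €62,900 = €105,498.50.
Degree of operating leverage = €168,398.50 / €105,498.50 = 1.5962.
Operating income changes by 1.5962 × -12.9% = -20.6%.

-20.6%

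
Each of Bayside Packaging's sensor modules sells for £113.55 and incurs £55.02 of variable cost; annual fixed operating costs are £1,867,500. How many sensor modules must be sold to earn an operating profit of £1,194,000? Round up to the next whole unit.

Unit CM = price − variable cost = £113.55 − £55.02 = £58.53.
Need Q such that Q × £58.53 − £1,867,500 = £1,194,000, i.e. Q = £3,061,500 / £58.53 = 52,306.51 → 52,307.

52,307 sensor modules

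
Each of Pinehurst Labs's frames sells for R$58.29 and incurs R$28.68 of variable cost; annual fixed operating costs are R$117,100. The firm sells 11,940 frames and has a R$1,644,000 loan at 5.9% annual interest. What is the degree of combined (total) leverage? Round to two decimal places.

At 11,940 units, contribution = 11,940 × R$29.61 = R$353,543.40.
Operating income = contribution − fixed costs = R$353,543.40 − R$117,100 = R$236,443.40. Interest = R$96,996.00.
DOL = R$353,543.40 ÷ R$236,443.40 = 1.4953; DFL = R$236,443.40 ÷ R$139,447.40 = 1.6956.
Combined leverage = 1.4953 × 1.6956 = 2.5354.

2.54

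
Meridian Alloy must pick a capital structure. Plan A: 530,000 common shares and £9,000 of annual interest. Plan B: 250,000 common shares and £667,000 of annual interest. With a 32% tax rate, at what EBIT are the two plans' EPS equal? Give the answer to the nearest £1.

£1,254,500

Set EPS_A = EPS_B: (EBIT − £9,000)(1 − 0.32) ÷ 530,000 = (EBIT − £667,000)(1 − 0.32) ÷ 250,000.
The (1 − t) factor cancels: (EBIT − 9,000) × 250,000 = (EBIT − 667,000) × 530,000.
Solving, EBIT = (667,000·530,000 − 9,000·250,000) / (530,000 − 250,000) = 351,260,000,000 / 280,000 = 1,254,500.00.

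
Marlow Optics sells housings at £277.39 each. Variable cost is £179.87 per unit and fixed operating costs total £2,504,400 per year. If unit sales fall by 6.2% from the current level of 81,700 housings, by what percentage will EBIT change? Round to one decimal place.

-9.0%

At 81,700 units, contribution = 81,700 × £97.52 = £7,967,384.00.
EBIT = £7,967,384.00 − £2,504,400 = £5,462,984.00.
So DOL = total CM / EBIT = £7,967,384.00 / £5,462,984.00 = 1.4584.
Operating income changes by 1.4584 × -6.2% = -9.0%.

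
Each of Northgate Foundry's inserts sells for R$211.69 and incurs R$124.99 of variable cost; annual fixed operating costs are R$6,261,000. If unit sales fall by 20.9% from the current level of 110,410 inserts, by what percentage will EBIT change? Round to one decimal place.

Contribution at this volume is 110,410 × R$86.70 = R$9,572,547.00.
EBIT = R$9,572,547.00 − R$6,261,000 = R$3,311,547.00.
So DOL = total CM / EBIT = R$9,572,547.00 / R$3,311,547.00 = 2.8907.
Operating income changes by 2.8907 × -20.9% = -60.4%.

-60.4%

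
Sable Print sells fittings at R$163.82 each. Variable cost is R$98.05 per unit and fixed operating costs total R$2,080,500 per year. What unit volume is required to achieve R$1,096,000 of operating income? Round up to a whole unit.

Each unit contributes R$163.82 − R$98.05 = R$65.77.
Required volume = (fixed costs + target profit) ÷ CM = (R$2,080,500 + R$1,096,000) ÷ R$65.77 = 48,297.10, so 48,298 fittings.

48,298 fittings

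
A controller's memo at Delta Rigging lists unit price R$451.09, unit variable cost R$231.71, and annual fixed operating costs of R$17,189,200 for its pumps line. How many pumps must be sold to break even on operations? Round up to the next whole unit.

Unit CM = price − variable cost = R$451.09 − R$231.71 = R$219.38.
Units to break even: R$17,189,200 ÷ R$219.38 = 78,353.54, rounded up to 78,354.

78,354 pumps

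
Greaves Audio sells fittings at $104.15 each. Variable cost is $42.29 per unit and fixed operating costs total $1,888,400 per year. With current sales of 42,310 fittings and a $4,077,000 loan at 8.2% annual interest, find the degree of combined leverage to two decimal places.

At 42,310 units, contribution = 42,310 × $61.86 = $2,617,296.60.
EBIT = $2,617,296.60 − $1,888,400 = $728,896.60. Interest = $334,314.00, so EBIT − I = $394,582.60.
Degree of total leverage = total CM / (EBIT − interest) = $2,617,296.60 / $394,582.60 = 6.6331.

6.63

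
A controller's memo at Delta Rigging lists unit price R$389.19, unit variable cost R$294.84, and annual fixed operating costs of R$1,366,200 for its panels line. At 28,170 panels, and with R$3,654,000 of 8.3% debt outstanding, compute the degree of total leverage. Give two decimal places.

2.69

Contribution at this volume is 28,170 × R$94.35 = R$2,657,839.50.
Subtracting fixed costs: EBIT = R$2,657,839.50 − R$1,366,200 = R$1,291,639.50. Interest = R$303,282.00, so EBIT − I = R$988,357.50.
Degree of total leverage = total CM / (EBIT − interest) = R$2,657,839.50 / R$988,357.50 = 2.6891.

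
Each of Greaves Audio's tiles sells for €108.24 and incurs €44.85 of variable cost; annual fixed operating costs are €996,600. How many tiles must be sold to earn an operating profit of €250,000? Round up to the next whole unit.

Unit CM = price − variable cost = €108.24 − €44.85 = €63.39.
Required volume = (fixed costs + target profit) ÷ CM = (€996,600 + €250,000) ÷ €63.39 = 19,665.56, so 19,666 tiles.

19,666 tiles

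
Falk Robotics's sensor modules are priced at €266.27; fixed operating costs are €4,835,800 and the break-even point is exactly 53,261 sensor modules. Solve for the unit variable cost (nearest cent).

At break-even, FC = Q × (P − VC), so P − VC = €4,835,800 ÷ 53,261 = €90.7944.
Hence VC = price − CM = €266.27 − €90.7944 = €175.48.

€175.48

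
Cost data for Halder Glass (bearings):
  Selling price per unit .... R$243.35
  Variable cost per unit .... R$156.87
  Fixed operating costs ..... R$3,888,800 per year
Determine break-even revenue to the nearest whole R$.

Contribution margin per unit = R$243.35 − R$156.87 = R$86.48, a CM ratio of R$86.48 ÷ R$243.35 = 0.3554.
Break-even revenue = fixed costs × price ÷ CM = R$3,888,800 × R$243.35 ÷ R$86.48 = R$10,942,871.

R$10,942,871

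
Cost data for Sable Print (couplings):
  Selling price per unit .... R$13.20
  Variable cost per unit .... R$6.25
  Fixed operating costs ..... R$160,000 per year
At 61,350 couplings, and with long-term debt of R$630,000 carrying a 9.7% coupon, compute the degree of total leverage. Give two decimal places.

Contribution at this volume is 61,350 × R$6.95 = R$426,382.50.
Operating income = contribution − fixed costs = R$426,382.50 − R$160,000 = R$266,382.50. Interest = R$61,110.00, so EBIT − I = R$205,272.50.
DCL = contribution ÷ (EBIT − I) = R$426,382.50 ÷ R$205,272.50 = 2.0772.

2.08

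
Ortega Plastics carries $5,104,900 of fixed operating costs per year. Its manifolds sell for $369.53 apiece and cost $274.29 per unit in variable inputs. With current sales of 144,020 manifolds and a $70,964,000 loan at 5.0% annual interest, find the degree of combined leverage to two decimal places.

2.71

Contribution at this volume is 144,020 × $95.24 = $13,716,464.80.
Subtracting fixed costs: EBIT = $13,716,464.80 − $5,104,900 = $8,611,564.80. Interest = $3,548,200.00, so EBIT − I = $5,063,364.80.
Degree of total leverage = total CM / (EBIT − interest) = $13,716,464.80 / $5,063,364.80 = 2.7090.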